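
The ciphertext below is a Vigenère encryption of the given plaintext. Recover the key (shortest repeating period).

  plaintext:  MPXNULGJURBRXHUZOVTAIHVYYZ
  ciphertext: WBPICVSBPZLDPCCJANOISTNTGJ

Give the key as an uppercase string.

KMSVI

  i= 0: W-M = 10 → K
  i= 1: B-P = 12 → M
  i= 2: P-X = 18 → S
  i= 3: I-N = 21 → V
  i= 4: C-U =  8 → I
  i= 5: V-L = 10 → K
  i= 6: S-G = 12 → M
  i= 7: B-J = 18 → S
  i= 8: P-U = 21 → V
  i= 9: Z-R =  8 → I
  i=10: L-B = 10 → K
  i=11: D-R = 12 → M
  i=12: P-X = 18 → S
  i=13: C-H = 21 → V
  i=14: C-U =  8 → I
  i=15: J-Z = 10 → K
  i=16: A-O = 12 → M
  i=17: N-V = 18 → S
  i=18: O-T = 21 → V
  i=19: I-A =  8 → I
  i=20: S-I = 10 → K
  i=21: T-H = 12 → M
  i=22: N-V = 18 → S
  i=23: T-Y = 21 → V
  i=24: G-Y =  8 → I
  i=25: J-Z = 10 → K
  shifts repeat with period 5: KMSVI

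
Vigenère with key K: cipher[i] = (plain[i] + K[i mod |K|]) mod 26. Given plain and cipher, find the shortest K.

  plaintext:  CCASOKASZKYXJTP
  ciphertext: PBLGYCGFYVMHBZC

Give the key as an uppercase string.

NZLOKSG

  i= 0: P-C = 13 → N
  i= 1: B-C = 25 → Z
  i= 2: L-A = 11 → L
  i= 3: G-S = 14 → O
  i= 4: Y-O = 10 → K
  i= 5: C-K = 18 → S
  i= 6: G-A =  6 → G
  i= 7: F-S = 13 → N
  i= 8: Y-Z = 25 → Z
  i= 9: V-K = 11 → L
  i=10: M-Y = 14 → O
  i=11: H-X = 10 → K
  i=12: B-J = 18 → S
  i=13: Z-T =  6 → G
  i=14: C-P = 13 → N
  shifts repeat with period 7: NZLOKSG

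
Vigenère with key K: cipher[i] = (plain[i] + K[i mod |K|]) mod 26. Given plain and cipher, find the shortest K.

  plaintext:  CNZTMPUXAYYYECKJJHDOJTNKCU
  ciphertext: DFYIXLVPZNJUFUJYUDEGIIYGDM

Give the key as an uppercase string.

BSZPLW

  i= 0: D-C =  1 → B
  i= 1: F-N = 18 → S
  i= 2: Y-Z = 25 → Z
  i= 3: I-T = 15 → P
  i= 4: X-M = 11 → L
  i= 5: L-P = 22 → W
  i= 6: V-U =  1 → B
  i= 7: P-X = 18 → S
  i= 8: Z-A = 25 → Z
  i= 9: N-Y = 15 → P
  i=10: J-Y = 11 → L
  i=11: U-Y = 22 → W
  i=12: F-E =  1 → B
  i=13: U-C = 18 → S
  i=14: J-K = 25 → Z
  i=15: Y-J = 15 → P
  i=16: U-J = 11 → L
  i=17: D-H = 22 → W
  i=18: E-D =  1 → B
  i=19: G-O = 18 → S
  i=20: I-J = 25 → Z
  i=21: I-T = 15 → P
  i=22: Y-N = 11 → L
  i=23: G-K = 22 → W
  i=24: D-C =  1 → B
  i=25: M-U = 18 → S
  shifts repeat with period 6: BSZPLW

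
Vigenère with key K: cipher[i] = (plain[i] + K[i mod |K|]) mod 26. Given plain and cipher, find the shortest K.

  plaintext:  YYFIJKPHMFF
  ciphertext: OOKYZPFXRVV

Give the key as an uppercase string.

  i= 0: O-Y = 16 → Q
  i= 1: O-Y = 16 → Q
  i= 2: K-F =  5 → F
  i= 3: Y-I = 16 → Q
  i= 4: Z-J = 16 → Q
  i= 5: P-K =  5 → F
  i= 6: F-P = 16 → Q
  i= 7: X-H = 16 → Q
  i= 8: R-M =  5 → F
  i= 9: V-F = 16 → Q
  i=10: V-F = 16 → Q
  shifts repeat with period 3: QQF

QQF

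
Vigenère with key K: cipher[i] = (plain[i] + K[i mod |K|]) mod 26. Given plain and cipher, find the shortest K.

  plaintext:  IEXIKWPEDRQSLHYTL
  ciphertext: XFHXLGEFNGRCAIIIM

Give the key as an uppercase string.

PBK

  i= 0: X-I = 15 → P
  i= 1: F-E =  1 → B
  i= 2: H-X = 10 → K
  i= 3: X-I = 15 → P
  i= 4: L-K =  1 → B
  i= 5: G-W = 10 → K
  i= 6: E-P = 15 → P
  i= 7: F-E =  1 → B
  i= 8: N-D = 10 → K
  i= 9: G-R = 15 → P
  i=10: R-Q =  1 → B
  i=11: C-S = 10 → K
  i=12: A-L = 15 → P
  i=13: I-H =  1 → B
  i=14: I-Y = 10 → K
  i=15: I-T = 15 → P
  i=16: M-L =  1 → B
  shifts repeat with period 3: PBK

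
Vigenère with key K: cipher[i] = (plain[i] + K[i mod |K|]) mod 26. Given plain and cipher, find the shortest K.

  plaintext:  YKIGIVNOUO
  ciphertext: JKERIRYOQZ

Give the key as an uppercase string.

  i= 0: J-Y = 11 → L
  i= 1: K-K =  0 → A
  i= 2: E-I = 22 → W
  i= 3: R-G = 11 → L
  i= 4: I-I =  0 → A
  i= 5: R-V = 22 → W
  i= 6: Y-N = 11 → L
  i= 7: O-O =  0 → A
  i= 8: Q-U = 22 → W
  i= 9: Z-O = 11 → L
  shifts repeat with period 3: LAW

LAW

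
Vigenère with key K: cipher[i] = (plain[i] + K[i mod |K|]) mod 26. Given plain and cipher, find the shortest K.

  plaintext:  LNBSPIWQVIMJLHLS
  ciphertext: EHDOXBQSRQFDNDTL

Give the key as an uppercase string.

  i= 0: E-L = 19 → T
  i= 1: H-N = 20 → U
  i= 2: D-B =  2 → C
  i= 3: O-S = 22 → W
  i= 4: X-P =  8 → I
  i= 5: B-I = 19 → T
  i= 6: Q-W = 20 → U
  i= 7: S-Q =  2 → C
  i= 8: R-V = 22 → W
  i= 9: Q-I =  8 → I
  i=10: F-M = 19 → T
  i=11: D-J = 20 → U
  i=12: N-L =  2 → C
  i=13: D-H = 22 → W
  i=14: T-L =  8 → I
  i=15: L-S = 19 → T
  shifts repeat with period 5: TUCWI

TUCWI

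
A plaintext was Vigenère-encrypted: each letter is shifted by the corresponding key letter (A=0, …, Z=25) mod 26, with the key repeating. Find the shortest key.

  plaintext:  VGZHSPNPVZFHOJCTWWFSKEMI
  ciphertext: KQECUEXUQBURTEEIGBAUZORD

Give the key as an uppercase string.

PKFVC

  i= 0: K-V = 15 → P
  i= 1: Q-G = 10 → K
  i= 2: E-Z =  5 → F
  i= 3: C-H = 21 → V
  i= 4: U-S =  2 → C
  i= 5: E-P = 15 → P
  i= 6: X-N = 10 → K
  i= 7: U-P =  5 → F
  i= 8: Q-V = 21 → V
  i= 9: B-Z =  2 → C
  i=10: U-F = 15 → P
  i=11: R-H = 10 → K
  i=12: T-O =  5 → F
  i=13: E-J = 21 → V
  i=14: E-C =  2 → C
  i=15: I-T = 15 → P
  i=16: G-W = 10 → K
  i=17: B-W =  5 → F
  i=18: A-F = 21 → V
  i=19: U-S =  2 → C
  i=20: Z-K = 15 → P
  i=21: O-E = 10 → K
  i=22: R-M =  5 → F
  i=23: D-I = 21 → V
  shifts repeat with period 5: PKFVC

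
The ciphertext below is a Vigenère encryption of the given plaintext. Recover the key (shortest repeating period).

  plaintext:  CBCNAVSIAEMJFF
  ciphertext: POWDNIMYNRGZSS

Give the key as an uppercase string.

  i= 0: P-C = 13 → N
  i= 1: O-B = 13 → N
  i= 2: W-C = 20 → U
  i= 3: D-N = 16 → Q
  i= 4: N-A = 13 → N
  i= 5: I-V = 13 → N
  i= 6: M-S = 20 → U
  i= 7: Y-I = 16 → Q
  i= 8: N-A = 13 → N
  i= 9: R-E = 13 → N
  i=10: G-M = 20 → U
  i=11: Z-J = 16 → Q
  i=12: S-F = 13 → N
  i=13: S-F = 13 → N
  shifts repeat with period 4: NNUQ

NNUQ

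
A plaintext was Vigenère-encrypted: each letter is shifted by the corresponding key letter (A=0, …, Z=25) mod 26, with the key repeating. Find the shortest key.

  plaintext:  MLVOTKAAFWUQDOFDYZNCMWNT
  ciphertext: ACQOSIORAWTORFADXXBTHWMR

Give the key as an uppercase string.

  i= 0: A-M = 14 → O
  i= 1: C-L = 17 → R
  i= 2: Q-V = 21 → V
  i= 3: O-O =  0 → A
  i= 4: S-T = 25 → Z
  i= 5: I-K = 24 → Y
  i= 6: O-A = 14 → O
  i= 7: R-A = 17 → R
  i= 8: A-F = 21 → V
  i= 9: W-W =  0 → A
  i=10: T-U = 25 → Z
  i=11: O-Q = 24 → Y
  i=12: R-D = 14 → O
  i=13: F-O = 17 → R
  i=14: A-F = 21 → V
  i=15: D-D =  0 → A
  i=16: X-Y = 25 → Z
  i=17: X-Z = 24 → Y
  i=18: B-N = 14 → O
  i=19: T-C = 17 → R
  i=20: H-M = 21 → V
  i=21: W-W =  0 → A
  i=22: M-N = 25 → Z
  i=23: R-T = 24 → Y
  shifts repeat with period 6: ORVAZY

ORVAZY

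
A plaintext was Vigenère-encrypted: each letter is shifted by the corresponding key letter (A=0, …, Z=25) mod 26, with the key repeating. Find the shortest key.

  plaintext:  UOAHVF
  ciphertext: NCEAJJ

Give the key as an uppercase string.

  i= 0: N-U = 19 → T
  i= 1: C-O = 14 → O
  i= 2: E-A =  4 → E
  i= 3: A-H = 19 → T
  i= 4: J-V = 14 → O
  i= 5: J-F =  4 → E
  shifts repeat with period 3: TOE

TOE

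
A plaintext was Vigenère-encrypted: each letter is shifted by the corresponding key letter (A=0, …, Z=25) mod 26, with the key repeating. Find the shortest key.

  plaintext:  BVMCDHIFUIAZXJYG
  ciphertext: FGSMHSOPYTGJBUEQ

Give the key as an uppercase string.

  i= 0: F-B =  4 → E
  i= 1: G-V = 11 → L
  i= 2: S-M =  6 → G
  i= 3: M-C = 10 → K
  i= 4: H-D =  4 → E
  i= 5: S-H = 11 → L
  i= 6: O-I =  6 → G
  i= 7: P-F = 10 → K
  i= 8: Y-U =  4 → E
  i= 9: T-I = 11 → L
  i=10: G-A =  6 → G
  i=11: J-Z = 10 → K
  i=12: B-X =  4 → E
  i=13: U-J = 11 → L
  i=14: E-Y =  6 → G
  i=15: Q-G = 10 → K
  shifts repeat with period 4: ELGK

ELGK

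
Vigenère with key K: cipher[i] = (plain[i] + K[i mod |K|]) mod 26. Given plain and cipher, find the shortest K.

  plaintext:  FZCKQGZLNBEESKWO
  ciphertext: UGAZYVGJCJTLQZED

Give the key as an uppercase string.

  i= 0: U-F = 15 → P
  i= 1: G-Z =  7 → H
  i= 2: A-C = 24 → Y
  i= 3: Z-K = 15 → P
  i= 4: Y-Q =  8 → I
  i= 5: V-G = 15 → P
  i= 6: G-Z =  7 → H
  i= 7: J-L = 24 → Y
  i= 8: C-N = 15 → P
  i= 9: J-B =  8 → I
  i=10: T-E = 15 → P
  i=11: L-E =  7 → H
  i=12: Q-S = 24 → Y
  i=13: Z-K = 15 → P
  i=14: E-W =  8 → I
  i=15: D-O = 15 → P
  shifts repeat with period 5: PHYPI

PHYPI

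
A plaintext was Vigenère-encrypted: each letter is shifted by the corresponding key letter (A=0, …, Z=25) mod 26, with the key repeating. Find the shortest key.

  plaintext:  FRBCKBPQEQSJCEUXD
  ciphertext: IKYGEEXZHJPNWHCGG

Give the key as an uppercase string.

  i= 0: I-F =  3 → D
  i= 1: K-R = 19 → T
  i= 2: Y-B = 23 → X
  i= 3: G-C =  4 → E
  i= 4: E-K = 20 → U
  i= 5: E-B =  3 → D
  i= 6: X-P =  8 → I
  i= 7: Z-Q =  9 → J
  i= 8: H-E =  3 → D
  i= 9: J-Q = 19 → T
  i=10: P-S = 23 → X
  i=11: N-J =  4 → E
  i=12: W-C = 20 → U
  i=13: H-E =  3 → D
  i=14: C-U =  8 → I
  i=15: G-X =  9 → J
  i=16: G-D =  3 → D
  shifts repeat with period 8: DTXEUDIJ

DTXEUDIJ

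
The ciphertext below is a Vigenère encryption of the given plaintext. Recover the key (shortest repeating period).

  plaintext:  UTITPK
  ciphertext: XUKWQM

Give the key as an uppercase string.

  i= 0: X-U =  3 → D
  i= 1: U-T =  1 → B
  i= 2: K-I =  2 → C
  i= 3: W-T =  3 → D
  i= 4: Q-P =  1 → B
  i= 5: M-K =  2 → C
  shifts repeat with period 3: DBC

DBC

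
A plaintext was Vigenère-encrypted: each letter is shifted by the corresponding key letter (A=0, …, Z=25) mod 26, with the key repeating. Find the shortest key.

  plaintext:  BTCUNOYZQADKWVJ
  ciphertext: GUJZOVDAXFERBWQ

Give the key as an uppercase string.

  i= 0: G-B =  5 → F
  i= 1: U-T =  1 → B
  i= 2: J-C =  7 → H
  i= 3: Z-U =  5 → F
  i= 4: O-N =  1 → B
  i= 5: V-O =  7 → H
  i= 6: D-Y =  5 → F
  i= 7: A-Z =  1 → B
  i= 8: X-Q =  7 → H
  i= 9: F-A =  5 → F
  i=10: E-D =  1 → B
  i=11: R-K =  7 → H
  i=12: B-W =  5 → F
  i=13: W-V =  1 → B
  i=14: Q-J =  7 → H
  shifts repeat with period 3: FBH

FBH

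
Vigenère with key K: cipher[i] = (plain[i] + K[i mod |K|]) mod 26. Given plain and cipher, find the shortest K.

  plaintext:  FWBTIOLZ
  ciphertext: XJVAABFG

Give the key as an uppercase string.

SNUH

  i= 0: X-F = 18 → S
  i= 1: J-W = 13 → N
  i= 2: V-B = 20 → U
  i= 3: A-T =  7 → H
  i= 4: A-I = 18 → S
  i= 5: B-O = 13 → N
  i= 6: F-L = 20 → U
  i= 7: G-Z =  7 → H
  shifts repeat with period 4: SNUH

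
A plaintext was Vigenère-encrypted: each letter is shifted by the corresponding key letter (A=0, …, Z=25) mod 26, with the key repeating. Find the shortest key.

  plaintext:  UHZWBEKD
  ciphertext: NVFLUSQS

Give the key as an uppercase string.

TOGP

  i= 0: N-U = 19 → T
  i= 1: V-H = 14 → O
  i= 2: F-Z =  6 → G
  i= 3: L-W = 15 → P
  i= 4: U-B = 19 → T
  i= 5: S-E = 14 → O
  i= 6: Q-K =  6 → G
  i= 7: S-D = 15 → P
  shifts repeat with period 4: TOGP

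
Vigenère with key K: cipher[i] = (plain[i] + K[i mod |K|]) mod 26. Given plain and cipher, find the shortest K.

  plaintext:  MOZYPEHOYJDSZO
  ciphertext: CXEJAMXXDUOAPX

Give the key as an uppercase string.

QJFLLI

  i= 0: C-M = 16 → Q
  i= 1: X-O =  9 → J
  i= 2: E-Z =  5 → F
  i= 3: J-Y = 11 → L
  i= 4: A-P = 11 → L
  i= 5: M-E =  8 → I
  i= 6: X-H = 16 → Q
  i= 7: X-O =  9 → J
  i= 8: D-Y =  5 → F
  i= 9: U-J = 11 → L
  i=10: O-D = 11 → L
  i=11: A-S =  8 → I
  i=12: P-Z = 16 → Q
  i=13: X-O =  9 → J
  shifts repeat with period 6: QJFLLI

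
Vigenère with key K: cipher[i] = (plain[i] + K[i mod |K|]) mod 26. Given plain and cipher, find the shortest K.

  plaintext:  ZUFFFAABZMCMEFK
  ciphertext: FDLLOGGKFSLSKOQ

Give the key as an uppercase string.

GJG

  i= 0: F-Z =  6 → G
  i= 1: D-U =  9 → J
  i= 2: L-F =  6 → G
  i= 3: L-F =  6 → G
  i= 4: O-F =  9 → J
  i= 5: G-A =  6 → G
  i= 6: G-A =  6 → G
  i= 7: K-B =  9 → J
  i= 8: F-Z =  6 → G
  i= 9: S-M =  6 → G
  i=10: L-C =  9 → J
  i=11: S-M =  6 → G
  i=12: K-E =  6 → G
  i=13: O-F =  9 → J
  i=14: Q-K =  6 → G
  shifts repeat with period 3: GJG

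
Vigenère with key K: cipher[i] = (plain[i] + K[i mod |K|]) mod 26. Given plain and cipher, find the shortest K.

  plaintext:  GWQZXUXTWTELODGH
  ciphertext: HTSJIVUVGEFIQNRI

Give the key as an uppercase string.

BXCKL

  i= 0: H-G =  1 → B
  i= 1: T-W = 23 → X
  i= 2: S-Q =  2 → C
  i= 3: J-Z = 10 → K
  i= 4: I-X = 11 → L
  i= 5: V-U =  1 → B
  i= 6: U-X = 23 → X
  i= 7: V-T =  2 → C
  i= 8: G-W = 10 → K
  i= 9: E-T = 11 → L
  i=10: F-E =  1 → B
  i=11: I-L = 23 → X
  i=12: Q-O =  2 → C
  i=13: N-D = 10 → K
  i=14: R-G = 11 → L
  i=15: I-H =  1 → B
  shifts repeat with period 5: BXCKL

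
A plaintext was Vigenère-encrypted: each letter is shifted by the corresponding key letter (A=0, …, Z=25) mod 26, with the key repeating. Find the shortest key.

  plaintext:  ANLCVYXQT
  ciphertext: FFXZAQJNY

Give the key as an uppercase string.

FSMX

  i= 0: F-A =  5 → F
  i= 1: F-N = 18 → S
  i= 2: X-L = 12 → M
  i= 3: Z-C = 23 → X
  i= 4: A-V =  5 → F
  i= 5: Q-Y = 18 → S
  i= 6: J-X = 12 → M
  i= 7: N-Q = 23 → X
  i= 8: Y-T =  5 → F
  shifts repeat with period 4: FSMX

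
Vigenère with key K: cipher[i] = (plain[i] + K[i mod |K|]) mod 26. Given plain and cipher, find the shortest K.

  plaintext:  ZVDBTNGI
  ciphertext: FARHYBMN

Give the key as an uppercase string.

  i= 0: F-Z =  6 → G
  i= 1: A-V =  5 → F
  i= 2: R-D = 14 → O
  i= 3: H-B =  6 → G
  i= 4: Y-T =  5 → F
  i= 5: B-N = 14 → O
  i= 6: M-G =  6 → G
  i= 7: N-I =  5 → F
  shifts repeat with period 3: GFO

GFO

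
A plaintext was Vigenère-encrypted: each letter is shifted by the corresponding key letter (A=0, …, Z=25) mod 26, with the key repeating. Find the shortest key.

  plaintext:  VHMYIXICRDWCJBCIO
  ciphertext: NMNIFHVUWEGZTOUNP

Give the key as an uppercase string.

SFBKXKN

  i= 0: N-V = 18 → S
  i= 1: M-H =  5 → F
  i= 2: N-M =  1 → B
  i= 3: I-Y = 10 → K
  i= 4: F-I = 23 → X
  i= 5: H-X = 10 → K
  i= 6: V-I = 13 → N
  i= 7: U-C = 18 → S
  i= 8: W-R =  5 → F
  i= 9: E-D =  1 → B
  i=10: G-W = 10 → K
  i=11: Z-C = 23 → X
  i=12: T-J = 10 → K
  i=13: O-B = 13 → N
  i=14: U-C = 18 → S
  i=15: N-I =  5 → F
  i=16: P-O =  1 → B
  shifts repeat with period 7: SFBKXKN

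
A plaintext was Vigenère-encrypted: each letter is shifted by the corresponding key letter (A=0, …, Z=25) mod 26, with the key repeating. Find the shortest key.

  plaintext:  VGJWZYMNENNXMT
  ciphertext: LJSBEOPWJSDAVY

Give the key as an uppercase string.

QDJFF

  i= 0: L-V = 16 → Q
  i= 1: J-G =  3 → D
  i= 2: S-J =  9 → J
  i= 3: B-W =  5 → F
  i= 4: E-Z =  5 → F
  i= 5: O-Y = 16 → Q
  i= 6: P-M =  3 → D
  i= 7: W-N =  9 → J
  i= 8: J-E =  5 → F
  i= 9: S-N =  5 → F
  i=10: D-N = 16 → Q
  i=11: A-X =  3 → D
  i=12: V-M =  9 → J
  i=13: Y-T =  5 → F
  shifts repeat with period 5: QDJFF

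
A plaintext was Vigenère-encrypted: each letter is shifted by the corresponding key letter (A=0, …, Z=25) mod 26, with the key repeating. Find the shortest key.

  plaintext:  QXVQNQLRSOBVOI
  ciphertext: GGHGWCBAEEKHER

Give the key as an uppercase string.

QJM

  i= 0: G-Q = 16 → Q
  i= 1: G-X =  9 → J
  i= 2: H-V = 12 → M
  i= 3: G-Q = 16 → Q
  i= 4: W-N =  9 → J
  i= 5: C-Q = 12 → M
  i= 6: B-L = 16 → Q
  i= 7: A-R =  9 → J
  i= 8: E-S = 12 → M
  i= 9: E-O = 16 → Q
  i=10: K-B =  9 → J
  i=11: H-V = 12 → M
  i=12: E-O = 16 → Q
  i=13: R-I =  9 → J
  shifts repeat with period 3: QJM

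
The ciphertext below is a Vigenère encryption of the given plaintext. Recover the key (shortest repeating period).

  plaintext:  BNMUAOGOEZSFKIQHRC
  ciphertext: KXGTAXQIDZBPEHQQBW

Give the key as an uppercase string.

JKUZA

  i= 0: K-B =  9 → J
  i= 1: X-N = 10 → K
  i= 2: G-M = 20 → U
  i= 3: T-U = 25 → Z
  i= 4: A-A =  0 → A
  i= 5: X-O =  9 → J
  i= 6: Q-G = 10 → K
  i= 7: I-O = 20 → U
  i= 8: D-E = 25 → Z
  i= 9: Z-Z =  0 → A
  i=10: B-S =  9 → J
  i=11: P-F = 10 → K
  i=12: E-K = 20 → U
  i=13: H-I = 25 → Z
  i=14: Q-Q =  0 → A
  i=15: Q-H =  9 → J
  i=16: B-R = 10 → K
  i=17: W-C = 20 → U
  shifts repeat with period 5: JKUZA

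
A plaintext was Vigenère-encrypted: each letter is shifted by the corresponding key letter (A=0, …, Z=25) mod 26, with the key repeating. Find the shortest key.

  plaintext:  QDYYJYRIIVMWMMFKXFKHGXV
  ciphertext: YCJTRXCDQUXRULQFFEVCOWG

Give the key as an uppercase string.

  i= 0: Y-Q =  8 → I
  i= 1: C-D = 25 → Z
  i= 2: J-Y = 11 → L
  i= 3: T-Y = 21 → V
  i= 4: R-J =  8 → I
  i= 5: X-Y = 25 → Z
  i= 6: C-R = 11 → L
  i= 7: D-I = 21 → V
  i= 8: Q-I =  8 → I
  i= 9: U-V = 25 → Z
  i=10: X-M = 11 → L
  i=11: R-W = 21 → V
  i=12: U-M =  8 → I
  i=13: L-M = 25 → Z
  i=14: Q-F = 11 → L
  i=15: F-K = 21 → V
  i=16: F-X =  8 → I
  i=17: E-F = 25 → Z
  i=18: V-K = 11 → L
  i=19: C-H = 21 → V
  i=20: O-G =  8 → I
  i=21: W-X = 25 → Z
  i=22: G-V = 11 → L
  shifts repeat with period 4: IZLV

IZLV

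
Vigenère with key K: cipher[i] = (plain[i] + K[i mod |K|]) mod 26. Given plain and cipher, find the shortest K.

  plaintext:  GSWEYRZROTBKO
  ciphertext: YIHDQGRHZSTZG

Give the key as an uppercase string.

SQLZSP

  i= 0: Y-G = 18 → S
  i= 1: I-S = 16 → Q
  i= 2: H-W = 11 → L
  i= 3: D-E = 25 → Z
  i= 4: Q-Y = 18 → S
  i= 5: G-R = 15 → P
  i= 6: R-Z = 18 → S
  i= 7: H-R = 16 → Q
  i= 8: Z-O = 11 → L
  i= 9: S-T = 25 → Z
  i=10: T-B = 18 → S
  i=11: Z-K = 15 → P
  i=12: G-O = 18 → S
  shifts repeat with period 6: SQLZSP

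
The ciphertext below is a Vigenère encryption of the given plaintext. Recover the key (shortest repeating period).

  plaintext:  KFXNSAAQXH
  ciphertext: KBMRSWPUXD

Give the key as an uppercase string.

AWPE

  i= 0: K-K =  0 → A
  i= 1: B-F = 22 → W
  i= 2: M-X = 15 → P
  i= 3: R-N =  4 → E
  i= 4: S-S =  0 → A
  i= 5: W-A = 22 → W
  i= 6: P-A = 15 → P
  i= 7: U-Q =  4 → E
  i= 8: X-X =  0 → A
  i= 9: D-H = 22 → W
  shifts repeat with period 4: AWPE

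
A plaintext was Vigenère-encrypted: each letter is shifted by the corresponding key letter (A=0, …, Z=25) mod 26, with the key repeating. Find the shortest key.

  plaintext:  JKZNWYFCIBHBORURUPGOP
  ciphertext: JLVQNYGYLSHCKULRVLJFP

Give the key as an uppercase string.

  i= 0: J-J =  0 → A
  i= 1: L-K =  1 → B
  i= 2: V-Z = 22 → W
  i= 3: Q-N =  3 → D
  i= 4: N-W = 17 → R
  i= 5: Y-Y =  0 → A
  i= 6: G-F =  1 → B
  i= 7: Y-C = 22 → W
  i= 8: L-I =  3 → D
  i= 9: S-B = 17 → R
  i=10: H-H =  0 → A
  i=11: C-B =  1 → B
  i=12: K-O = 22 → W
  i=13: U-R =  3 → D
  i=14: L-U = 17 → R
  i=15: R-R =  0 → A
  i=16: V-U =  1 → B
  i=17: L-P = 22 → W
  i=18: J-G =  3 → D
  i=19: F-O = 17 → R
  i=20: P-P =  0 → A
  shifts repeat with period 5: ABWDR

ABWDR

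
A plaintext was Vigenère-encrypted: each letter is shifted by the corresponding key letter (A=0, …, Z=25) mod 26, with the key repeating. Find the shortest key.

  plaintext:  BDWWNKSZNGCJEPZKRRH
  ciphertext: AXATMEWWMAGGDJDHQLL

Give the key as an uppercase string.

ZUEX

  i= 0: A-B = 25 → Z
  i= 1: X-D = 20 → U
  i= 2: A-W =  4 → E
  i= 3: T-W = 23 → X
  i= 4: M-N = 25 → Z
  i= 5: E-K = 20 → U
  i= 6: W-S =  4 → E
  i= 7: W-Z = 23 → X
  i= 8: M-N = 25 → Z
  i= 9: A-G = 20 → U
  i=10: G-C =  4 → E
  i=11: G-J = 23 → X
  i=12: D-E = 25 → Z
  i=13: J-P = 20 → U
  i=14: D-Z =  4 → E
  i=15: H-K = 23 → X
  i=16: Q-R = 25 → Z
  i=17: L-R = 20 → U
  i=18: L-H =  4 → E
  shifts repeat with period 4: ZUEX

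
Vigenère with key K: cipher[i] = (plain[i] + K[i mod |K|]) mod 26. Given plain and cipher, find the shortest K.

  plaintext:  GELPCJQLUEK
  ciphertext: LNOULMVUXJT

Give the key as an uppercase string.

  i= 0: L-G =  5 → F
  i= 1: N-E =  9 → J
  i= 2: O-L =  3 → D
  i= 3: U-P =  5 → F
  i= 4: L-C =  9 → J
  i= 5: M-J =  3 → D
  i= 6: V-Q =  5 → F
  i= 7: U-L =  9 → J
  i= 8: X-U =  3 → D
  i= 9: J-E =  5 → F
  i=10: T-K =  9 → J
  shifts repeat with period 3: FJD

FJD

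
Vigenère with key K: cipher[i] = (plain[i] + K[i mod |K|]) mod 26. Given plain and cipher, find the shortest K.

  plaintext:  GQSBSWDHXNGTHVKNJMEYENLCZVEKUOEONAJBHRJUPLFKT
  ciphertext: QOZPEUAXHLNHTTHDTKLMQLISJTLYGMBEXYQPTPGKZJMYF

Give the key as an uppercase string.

  i= 0: Q-G = 10 → K
  i= 1: O-Q = 24 → Y
  i= 2: Z-S =  7 → H
  i= 3: P-B = 14 → O
  i= 4: E-S = 12 → M
  i= 5: U-W = 24 → Y
  i= 6: A-D = 23 → X
  i= 7: X-H = 16 → Q
  i= 8: H-X = 10 → K
  i= 9: L-N = 24 → Y
  i=10: N-G =  7 → H
  i=11: H-T = 14 → O
  i=12: T-H = 12 → M
  i=13: T-V = 24 → Y
  i=14: H-K = 23 → X
  i=15: D-N = 16 → Q
  i=16: T-J = 10 → K
  i=17: K-M = 24 → Y
  i=18: L-E =  7 → H
  i=19: M-Y = 14 → O
  i=20: Q-E = 12 → M
  i=21: L-N = 24 → Y
  i=22: I-L = 23 → X
  i=23: S-C = 16 → Q
  i=24: J-Z = 10 → K
  i=25: T-V = 24 → Y
  i=26: L-E =  7 → H
  i=27: Y-K = 14 → O
  i=28: G-U = 12 → M
  i=29: M-O = 24 → Y
  i=30: B-E = 23 → X
  i=31: E-O = 16 → Q
  i=32: X-N = 10 → K
  i=33: Y-A = 24 → Y
  i=34: Q-J =  7 → H
  i=35: P-B = 14 → O
  i=36: T-H = 12 → M
  i=37: P-R = 24 → Y
  i=38: G-J = 23 → X
  i=39: K-U = 16 → Q
  i=40: Z-P = 10 → K
  i=41: J-L = 24 → Y
  i=42: M-F =  7 → H
  i=43: Y-K = 14 → O
  i=44: F-T = 12 → M
  shifts repeat with period 8: KYHOMYXQ

KYHOMYXQ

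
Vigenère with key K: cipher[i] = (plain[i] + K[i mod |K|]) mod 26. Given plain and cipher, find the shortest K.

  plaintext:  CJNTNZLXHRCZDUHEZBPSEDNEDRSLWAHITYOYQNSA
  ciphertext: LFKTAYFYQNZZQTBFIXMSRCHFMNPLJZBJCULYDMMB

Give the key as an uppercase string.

JWXANZUB

  i= 0: L-C =  9 → J
  i= 1: F-J = 22 → W
  i= 2: K-N = 23 → X
  i= 3: T-T =  0 → A
  i= 4: A-N = 13 → N
  i= 5: Y-Z = 25 → Z
  i= 6: F-L = 20 → U
  i= 7: Y-X =  1 → B
  i= 8: Q-H =  9 → J
  i= 9: N-R = 22 → W
  i=10: Z-C = 23 → X
  i=11: Z-Z =  0 → A
  i=12: Q-D = 13 → N
  i=13: T-U = 25 → Z
  i=14: B-H = 20 → U
  i=15: F-E =  1 → B
  i=16: I-Z =  9 → J
  i=17: X-B = 22 → W
  i=18: M-P = 23 → X
  i=19: S-S =  0 → A
  i=20: R-E = 13 → N
  i=21: C-D = 25 → Z
  i=22: H-N = 20 → U
  i=23: F-E =  1 → B
  i=24: M-D =  9 → J
  i=25: N-R = 22 → W
  i=26: P-S = 23 → X
  i=27: L-L =  0 → A
  i=28: J-W = 13 → N
  i=29: Z-A = 25 → Z
  i=30: B-H = 20 → U
  i=31: J-I =  1 → B
  i=32: C-T =  9 → J
  i=33: U-Y = 22 → W
  i=34: L-O = 23 → X
  i=35: Y-Y =  0 → A
  i=36: D-Q = 13 → N
  i=37: M-N = 25 → Z
  i=38: M-S = 20 → U
  i=39: B-A =  1 → B
  shifts repeat with period 8: JWXANZUB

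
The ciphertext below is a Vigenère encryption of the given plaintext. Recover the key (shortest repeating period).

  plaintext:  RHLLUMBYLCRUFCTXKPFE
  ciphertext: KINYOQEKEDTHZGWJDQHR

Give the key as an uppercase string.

  i= 0: K-R = 19 → T
  i= 1: I-H =  1 → B
  i= 2: N-L =  2 → C
  i= 3: Y-L = 13 → N
  i= 4: O-U = 20 → U
  i= 5: Q-M =  4 → E
  i= 6: E-B =  3 → D
  i= 7: K-Y = 12 → M
  i= 8: E-L = 19 → T
  i= 9: D-C =  1 → B
  i=10: T-R =  2 → C
  i=11: H-U = 13 → N
  i=12: Z-F = 20 → U
  i=13: G-C =  4 → E
  i=14: W-T =  3 → D
  i=15: J-X = 12 → M
  i=16: D-K = 19 → T
  i=17: Q-P =  1 → B
  i=18: H-F =  2 → C
  i=19: R-E = 13 → N
  shifts repeat with period 8: TBCNUEDM

TBCNUEDM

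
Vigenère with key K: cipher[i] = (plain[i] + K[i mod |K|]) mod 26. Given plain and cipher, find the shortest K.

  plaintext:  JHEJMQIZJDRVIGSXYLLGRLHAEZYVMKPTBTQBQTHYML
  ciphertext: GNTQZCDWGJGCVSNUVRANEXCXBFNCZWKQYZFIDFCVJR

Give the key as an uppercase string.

  i= 0: G-J = 23 → X
  i= 1: N-H =  6 → G
  i= 2: T-E = 15 → P
  i= 3: Q-J =  7 → H
  i= 4: Z-M = 13 → N
  i= 5: C-Q = 12 → M
  i= 6: D-I = 21 → V
  i= 7: W-Z = 23 → X
  i= 8: G-J = 23 → X
  i= 9: J-D =  6 → G
  i=10: G-R = 15 → P
  i=11: C-V =  7 → H
  i=12: V-I = 13 → N
  i=13: S-G = 12 → M
  i=14: N-S = 21 → V
  i=15: U-X = 23 → X
  i=16: V-Y = 23 → X
  i=17: R-L =  6 → G
  i=18: A-L = 15 → P
  i=19: N-G =  7 → H
  i=20: E-R = 13 → N
  i=21: X-L = 12 → M
  i=22: C-H = 21 → V
  i=23: X-A = 23 → X
  i=24: B-E = 23 → X
  i=25: F-Z =  6 → G
  i=26: N-Y = 15 → P
  i=27: C-V =  7 → H
  i=28: Z-M = 13 → N
  i=29: W-K = 12 → M
  i=30: K-P = 21 → V
  i=31: Q-T = 23 → X
  i=32: Y-B = 23 → X
  i=33: Z-T =  6 → G
  i=34: F-Q = 15 → P
  i=35: I-B =  7 → H
  i=36: D-Q = 13 → N
  i=37: F-T = 12 → M
  i=38: C-H = 21 → V
  i=39: V-Y = 23 → X
  i=40: J-M = 23 → X
  i=41: R-L =  6 → G
  shifts repeat with period 8: XGPHNMVX

XGPHNMVX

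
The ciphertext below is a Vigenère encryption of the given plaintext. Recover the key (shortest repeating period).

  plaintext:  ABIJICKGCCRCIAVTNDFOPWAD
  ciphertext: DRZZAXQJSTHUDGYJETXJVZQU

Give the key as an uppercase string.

  i= 0: D-A =  3 → D
  i= 1: R-B = 16 → Q
  i= 2: Z-I = 17 → R
  i= 3: Z-J = 16 → Q
  i= 4: A-I = 18 → S
  i= 5: X-C = 21 → V
  i= 6: Q-K =  6 → G
  i= 7: J-G =  3 → D
  i= 8: S-C = 16 → Q
  i= 9: T-C = 17 → R
  i=10: H-R = 16 → Q
  i=11: U-C = 18 → S
  i=12: D-I = 21 → V
  i=13: G-A =  6 → G
  i=14: Y-V =  3 → D
  i=15: J-T = 16 → Q
  i=16: E-N = 17 → R
  i=17: T-D = 16 → Q
  i=18: X-F = 18 → S
  i=19: J-O = 21 → V
  i=20: V-P =  6 → G
  i=21: Z-W =  3 → D
  i=22: Q-A = 16 → Q
  i=23: U-D = 17 → R
  shifts repeat with period 7: DQRQSVG

DQRQSVG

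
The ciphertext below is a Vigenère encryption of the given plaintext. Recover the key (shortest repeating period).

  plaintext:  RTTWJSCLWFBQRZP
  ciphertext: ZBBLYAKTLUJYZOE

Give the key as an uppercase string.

  i= 0: Z-R =  8 → I
  i= 1: B-T =  8 → I
  i= 2: B-T =  8 → I
  i= 3: L-W = 15 → P
  i= 4: Y-J = 15 → P
  i= 5: A-S =  8 → I
  i= 6: K-C =  8 → I
  i= 7: T-L =  8 → I
  i= 8: L-W = 15 → P
  i= 9: U-F = 15 → P
  i=10: J-B =  8 → I
  i=11: Y-Q =  8 → I
  i=12: Z-R =  8 → I
  i=13: O-Z = 15 → P
  i=14: E-P = 15 → P
  shifts repeat with period 5: IIIPP

IIIPP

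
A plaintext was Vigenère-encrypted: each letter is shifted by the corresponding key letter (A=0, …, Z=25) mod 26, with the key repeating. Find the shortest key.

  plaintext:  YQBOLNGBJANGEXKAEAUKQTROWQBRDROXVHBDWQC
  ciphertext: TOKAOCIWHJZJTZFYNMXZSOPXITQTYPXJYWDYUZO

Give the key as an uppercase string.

  i= 0: T-Y = 21 → V
  i= 1: O-Q = 24 → Y
  i= 2: K-B =  9 → J
  i= 3: A-O = 12 → M
  i= 4: O-L =  3 → D
  i= 5: C-N = 15 → P
  i= 6: I-G =  2 → C
  i= 7: W-B = 21 → V
  i= 8: H-J = 24 → Y
  i= 9: J-A =  9 → J
  i=10: Z-N = 12 → M
  i=11: J-G =  3 → D
  i=12: T-E = 15 → P
  i=13: Z-X =  2 → C
  i=14: F-K = 21 → V
  i=15: Y-A = 24 → Y
  i=16: N-E =  9 → J
  i=17: M-A = 12 → M
  i=18: X-U =  3 → D
  i=19: Z-K = 15 → P
  i=20: S-Q =  2 → C
  i=21: O-T = 21 → V
  i=22: P-R = 24 → Y
  i=23: X-O =  9 → J
  i=24: I-W = 12 → M
  i=25: T-Q =  3 → D
  i=26: Q-B = 15 → P
  i=27: T-R =  2 → C
  i=28: Y-D = 21 → V
  i=29: P-R = 24 → Y
  i=30: X-O =  9 → J
  i=31: J-X = 12 → M
  i=32: Y-V =  3 → D
  i=33: W-H = 15 → P
  i=34: D-B =  2 → C
  i=35: Y-D = 21 → V
  i=36: U-W = 24 → Y
  i=37: Z-Q =  9 → J
  i=38: O-C = 12 → M
  shifts repeat with period 7: VYJMDPC

VYJMDPC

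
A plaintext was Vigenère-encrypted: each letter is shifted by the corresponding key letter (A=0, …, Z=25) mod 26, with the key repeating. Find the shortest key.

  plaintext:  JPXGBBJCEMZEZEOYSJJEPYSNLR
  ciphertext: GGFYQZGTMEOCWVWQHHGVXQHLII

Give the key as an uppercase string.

  i= 0: G-J = 23 → X
  i= 1: G-P = 17 → R
  i= 2: F-X =  8 → I
  i= 3: Y-G = 18 → S
  i= 4: Q-B = 15 → P
  i= 5: Z-B = 24 → Y
  i= 6: G-J = 23 → X
  i= 7: T-C = 17 → R
  i= 8: M-E =  8 → I
  i= 9: E-M = 18 → S
  i=10: O-Z = 15 → P
  i=11: C-E = 24 → Y
  i=12: W-Z = 23 → X
  i=13: V-E = 17 → R
  i=14: W-O =  8 → I
  i=15: Q-Y = 18 → S
  i=16: H-S = 15 → P
  i=17: H-J = 24 → Y
  i=18: G-J = 23 → X
  i=19: V-E = 17 → R
  i=20: X-P =  8 → I
  i=21: Q-Y = 18 → S
  i=22: H-S = 15 → P
  i=23: L-N = 24 → Y
  i=24: I-L = 23 → X
  i=25: I-R = 17 → R
  shifts repeat with period 6: XRISPY

XRISPY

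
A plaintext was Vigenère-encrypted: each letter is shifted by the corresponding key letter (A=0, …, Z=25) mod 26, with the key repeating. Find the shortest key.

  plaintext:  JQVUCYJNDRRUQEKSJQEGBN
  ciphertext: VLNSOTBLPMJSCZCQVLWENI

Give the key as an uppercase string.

MVSY

  i= 0: V-J = 12 → M
  i= 1: L-Q = 21 → V
  i= 2: N-V = 18 → S
  i= 3: S-U = 24 → Y
  i= 4: O-C = 12 → M
  i= 5: T-Y = 21 → V
  i= 6: B-J = 18 → S
  i= 7: L-N = 24 → Y
  i= 8: P-D = 12 → M
  i= 9: M-R = 21 → V
  i=10: J-R = 18 → S
  i=11: S-U = 24 → Y
  i=12: C-Q = 12 → M
  i=13: Z-E = 21 → V
  i=14: C-K = 18 → S
  i=15: Q-S = 24 → Y
  i=16: V-J = 12 → M
  i=17: L-Q = 21 → V
  i=18: W-E = 18 → S
  i=19: E-G = 24 → Y
  i=20: N-B = 12 → M
  i=21: I-N = 21 → V
  shifts repeat with period 4: MVSY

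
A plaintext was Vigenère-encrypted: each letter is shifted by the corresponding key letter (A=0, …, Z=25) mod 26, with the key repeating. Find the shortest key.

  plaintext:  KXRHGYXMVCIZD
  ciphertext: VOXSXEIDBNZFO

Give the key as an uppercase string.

LRG

  i= 0: V-K = 11 → L
  i= 1: O-X = 17 → R
  i= 2: X-R =  6 → G
  i= 3: S-H = 11 → L
  i= 4: X-G = 17 → R
  i= 5: E-Y =  6 → G
  i= 6: I-X = 11 → L
  i= 7: D-M = 17 → R
  i= 8: B-V =  6 → G
  i= 9: N-C = 11 → L
  i=10: Z-I = 17 → R
  i=11: F-Z =  6 → G
  i=12: O-D = 11 → L
  shifts repeat with period 3: LRG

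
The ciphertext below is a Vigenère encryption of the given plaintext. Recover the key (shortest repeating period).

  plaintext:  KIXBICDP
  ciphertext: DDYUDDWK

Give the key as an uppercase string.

TVB

  i= 0: D-K = 19 → T
  i= 1: D-I = 21 → V
  i= 2: Y-X =  1 → B
  i= 3: U-B = 19 → T
  i= 4: D-I = 21 → V
  i= 5: D-C =  1 → B
  i= 6: W-D = 19 → T
  i= 7: K-P = 21 → V
  shifts repeat with period 3: TVB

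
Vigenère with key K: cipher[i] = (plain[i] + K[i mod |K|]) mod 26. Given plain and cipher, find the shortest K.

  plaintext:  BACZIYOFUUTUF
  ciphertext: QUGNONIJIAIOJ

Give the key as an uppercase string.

  i= 0: Q-B = 15 → P
  i= 1: U-A = 20 → U
  i= 2: G-C =  4 → E
  i= 3: N-Z = 14 → O
  i= 4: O-I =  6 → G
  i= 5: N-Y = 15 → P
  i= 6: I-O = 20 → U
  i= 7: J-F =  4 → E
  i= 8: I-U = 14 → O
  i= 9: A-U =  6 → G
  i=10: I-T = 15 → P
  i=11: O-U = 20 → U
  i=12: J-F =  4 → E
  shifts repeat with period 5: PUEOG

PUEOG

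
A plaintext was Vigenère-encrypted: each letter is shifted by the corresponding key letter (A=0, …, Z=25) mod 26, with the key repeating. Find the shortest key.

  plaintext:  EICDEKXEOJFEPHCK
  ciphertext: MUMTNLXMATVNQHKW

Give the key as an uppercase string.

IMKQJBA

  i= 0: M-E =  8 → I
  i= 1: U-I = 12 → M
  i= 2: M-C = 10 → K
  i= 3: T-D = 16 → Q
  i= 4: N-E =  9 → J
  i= 5: L-K =  1 → B
  i= 6: X-X =  0 → A
  i= 7: M-E =  8 → I
  i= 8: A-O = 12 → M
  i= 9: T-J = 10 → K
  i=10: V-F = 16 → Q
  i=11: N-E =  9 → J
  i=12: Q-P =  1 → B
  i=13: H-H =  0 → A
  i=14: K-C =  8 → I
  i=15: W-K = 12 → M
  shifts repeat with period 7: IMKQJBA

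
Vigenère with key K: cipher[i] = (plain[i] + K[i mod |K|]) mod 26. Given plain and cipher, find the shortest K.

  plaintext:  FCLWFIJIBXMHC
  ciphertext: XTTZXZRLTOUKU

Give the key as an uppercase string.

  i= 0: X-F = 18 → S
  i= 1: T-C = 17 → R
  i= 2: T-L =  8 → I
  i= 3: Z-W =  3 → D
  i= 4: X-F = 18 → S
  i= 5: Z-I = 17 → R
  i= 6: R-J =  8 → I
  i= 7: L-I =  3 → D
  i= 8: T-B = 18 → S
  i= 9: O-X = 17 → R
  i=10: U-M =  8 → I
  i=11: K-H =  3 → D
  i=12: U-C = 18 → S
  shifts repeat with period 4: SRID

SRID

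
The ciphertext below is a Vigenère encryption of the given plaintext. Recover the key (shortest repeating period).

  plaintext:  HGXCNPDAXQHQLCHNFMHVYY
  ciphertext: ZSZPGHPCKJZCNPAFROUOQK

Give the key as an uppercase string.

SMCNT

  i= 0: Z-H = 18 → S
  i= 1: S-G = 12 → M
  i= 2: Z-X =  2 → C
  i= 3: P-C = 13 → N
  i= 4: G-N = 19 → T
  i= 5: H-P = 18 → S
  i= 6: P-D = 12 → M
  i= 7: C-A =  2 → C
  i= 8: K-X = 13 → N
  i= 9: J-Q = 19 → T
  i=10: Z-H = 18 → S
  i=11: C-Q = 12 → M
  i=12: N-L =  2 → C
  i=13: P-C = 13 → N
  i=14: A-H = 19 → T
  i=15: F-N = 18 → S
  i=16: R-F = 12 → M
  i=17: O-M =  2 → C
  i=18: U-H = 13 → N
  i=19: O-V = 19 → T
  i=20: Q-Y = 18 → S
  i=21: K-Y = 12 → M
  shifts repeat with period 5: SMCNT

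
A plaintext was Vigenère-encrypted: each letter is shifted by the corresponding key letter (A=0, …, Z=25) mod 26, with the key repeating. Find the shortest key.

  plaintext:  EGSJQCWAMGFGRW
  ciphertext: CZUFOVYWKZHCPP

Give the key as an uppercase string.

  i= 0: C-E = 24 → Y
  i= 1: Z-G = 19 → T
  i= 2: U-S =  2 → C
  i= 3: F-J = 22 → W
  i= 4: O-Q = 24 → Y
  i= 5: V-C = 19 → T
  i= 6: Y-W =  2 → C
  i= 7: W-A = 22 → W
  i= 8: K-M = 24 → Y
  i= 9: Z-G = 19 → T
  i=10: H-F =  2 → C
  i=11: C-G = 22 → W
  i=12: P-R = 24 → Y
  i=13: P-W = 19 → T
  shifts repeat with period 4: YTCW

YTCW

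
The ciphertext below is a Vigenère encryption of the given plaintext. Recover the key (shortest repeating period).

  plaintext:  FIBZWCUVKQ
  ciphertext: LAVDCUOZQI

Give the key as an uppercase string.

  i= 0: L-F =  6 → G
  i= 1: A-I = 18 → S
  i= 2: V-B = 20 → U
  i= 3: D-Z =  4 → E
  i= 4: C-W =  6 → G
  i= 5: U-C = 18 → S
  i= 6: O-U = 20 → U
  i= 7: Z-V =  4 → E
  i= 8: Q-K =  6 → G
  i= 9: I-Q = 18 → S
  shifts repeat with period 4: GSUE

GSUE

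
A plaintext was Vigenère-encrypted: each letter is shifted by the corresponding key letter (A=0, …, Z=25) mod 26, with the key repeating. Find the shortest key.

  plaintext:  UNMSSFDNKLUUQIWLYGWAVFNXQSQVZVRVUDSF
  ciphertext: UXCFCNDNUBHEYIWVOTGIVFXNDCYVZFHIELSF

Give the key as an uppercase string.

AKQNKIA

  i= 0: U-U =  0 → A
  i= 1: X-N = 10 → K
  i= 2: C-M = 16 → Q
  i= 3: F-S = 13 → N
  i= 4: C-S = 10 → K
  i= 5: N-F =  8 → I
  i= 6: D-D =  0 → A
  i= 7: N-N =  0 → A
  i= 8: U-K = 10 → K
  i= 9: B-L = 16 → Q
  i=10: H-U = 13 → N
  i=11: E-U = 10 → K
  i=12: Y-Q =  8 → I
  i=13: I-I =  0 → A
  i=14: W-W =  0 → A
  i=15: V-L = 10 → K
  i=16: O-Y = 16 → Q
  i=17: T-G = 13 → N
  i=18: G-W = 10 → K
  i=19: I-A =  8 → I
  i=20: V-V =  0 → A
  i=21: F-F =  0 → A
  i=22: X-N = 10 → K
  i=23: N-X = 16 → Q
  i=24: D-Q = 13 → N
  i=25: C-S = 10 → K
  i=26: Y-Q =  8 → I
  i=27: V-V =  0 → A
  i=28: Z-Z =  0 → A
  i=29: F-V = 10 → K
  i=30: H-R = 16 → Q
  i=31: I-V = 13 → N
  i=32: E-U = 10 → K
  i=33: L-D =  8 → I
  i=34: S-S =  0 → A
  i=35: F-F =  0 → A
  shifts repeat with period 7: AKQNKIA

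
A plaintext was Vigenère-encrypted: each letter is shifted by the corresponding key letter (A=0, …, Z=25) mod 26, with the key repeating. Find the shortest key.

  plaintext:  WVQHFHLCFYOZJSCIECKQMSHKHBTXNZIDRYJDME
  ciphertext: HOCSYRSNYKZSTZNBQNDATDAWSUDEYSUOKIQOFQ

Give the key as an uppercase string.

  i= 0: H-W = 11 → L
  i= 1: O-V = 19 → T
  i= 2: C-Q = 12 → M
  i= 3: S-H = 11 → L
  i= 4: Y-F = 19 → T
  i= 5: R-H = 10 → K
  i= 6: S-L =  7 → H
  i= 7: N-C = 11 → L
  i= 8: Y-F = 19 → T
  i= 9: K-Y = 12 → M
  i=10: Z-O = 11 → L
  i=11: S-Z = 19 → T
  i=12: T-J = 10 → K
  i=13: Z-S =  7 → H
  i=14: N-C = 11 → L
  i=15: B-I = 19 → T
  i=16: Q-E = 12 → M
  i=17: N-C = 11 → L
  i=18: D-K = 19 → T
  i=19: A-Q = 10 → K
  i=20: T-M =  7 → H
  i=21: D-S = 11 → L
  i=22: A-H = 19 → T
  i=23: W-K = 12 → M
  i=24: S-H = 11 → L
  i=25: U-B = 19 → T
  i=26: D-T = 10 → K
  i=27: E-X =  7 → H
  i=28: Y-N = 11 → L
  i=29: S-Z = 19 → T
  i=30: U-I = 12 → M
  i=31: O-D = 11 → L
  i=32: K-R = 19 → T
  i=33: I-Y = 10 → K
  i=34: Q-J =  7 → H
  i=35: O-D = 11 → L
  i=36: F-M = 19 → T
  i=37: Q-E = 12 → M
  shifts repeat with period 7: LTMLTKH

LTMLTKH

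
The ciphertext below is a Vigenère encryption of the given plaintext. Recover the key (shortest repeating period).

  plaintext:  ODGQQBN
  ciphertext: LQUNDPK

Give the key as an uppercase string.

XNO

  i= 0: L-O = 23 → X
  i= 1: Q-D = 13 → N
  i= 2: U-G = 14 → O
  i= 3: N-Q = 23 → X
  i= 4: D-Q = 13 → N
  i= 5: P-B = 14 → O
  i= 6: K-N = 23 → X
  shifts repeat with period 3: XNO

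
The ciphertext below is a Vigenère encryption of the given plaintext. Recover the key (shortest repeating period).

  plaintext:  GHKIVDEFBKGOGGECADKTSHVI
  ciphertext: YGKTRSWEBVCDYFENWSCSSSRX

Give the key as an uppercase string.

SZALWP

  i= 0: Y-G = 18 → S
  i= 1: G-H = 25 → Z
  i= 2: K-K =  0 → A
  i= 3: T-I = 11 → L
  i= 4: R-V = 22 → W
  i= 5: S-D = 15 → P
  i= 6: W-E = 18 → S
  i= 7: E-F = 25 → Z
  i= 8: B-B =  0 → A
  i= 9: V-K = 11 → L
  i=10: C-G = 22 → W
  i=11: D-O = 15 → P
  i=12: Y-G = 18 → S
  i=13: F-G = 25 → Z
  i=14: E-E =  0 → A
  i=15: N-C = 11 → L
  i=16: W-A = 22 → W
  i=17: S-D = 15 → P
  i=18: C-K = 18 → S
  i=19: S-T = 25 → Z
  i=20: S-S =  0 → A
  i=21: S-H = 11 → L
  i=22: R-V = 22 → W
  i=23: X-I = 15 → P
  shifts repeat with period 6: SZALWP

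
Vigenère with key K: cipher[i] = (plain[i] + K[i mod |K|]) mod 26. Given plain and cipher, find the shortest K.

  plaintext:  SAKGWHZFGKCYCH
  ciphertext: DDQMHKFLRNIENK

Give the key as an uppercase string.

  i= 0: D-S = 11 → L
  i= 1: D-A =  3 → D
  i= 2: Q-K =  6 → G
  i= 3: M-G =  6 → G
  i= 4: H-W = 11 → L
  i= 5: K-H =  3 → D
  i= 6: F-Z =  6 → G
  i= 7: L-F =  6 → G
  i= 8: R-G = 11 → L
  i= 9: N-K =  3 → D
  i=10: I-C =  6 → G
  i=11: E-Y =  6 → G
  i=12: N-C = 11 → L
  i=13: K-H =  3 → D
  shifts repeat with period 4: LDGG

LDGG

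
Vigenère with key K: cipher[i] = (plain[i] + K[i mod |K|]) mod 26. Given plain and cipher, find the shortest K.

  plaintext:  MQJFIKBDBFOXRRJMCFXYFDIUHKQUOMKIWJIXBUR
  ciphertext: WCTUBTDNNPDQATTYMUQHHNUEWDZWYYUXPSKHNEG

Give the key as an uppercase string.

KMKPTJC

  i= 0: W-M = 10 → K
  i= 1: C-Q = 12 → M
  i= 2: T-J = 10 → K
  i= 3: U-F = 15 → P
  i= 4: B-I = 19 → T
  i= 5: T-K =  9 → J
  i= 6: D-B =  2 → C
  i= 7: N-D = 10 → K
  i= 8: N-B = 12 → M
  i= 9: P-F = 10 → K
  i=10: D-O = 15 → P
  i=11: Q-X = 19 → T
  i=12: A-R =  9 → J
  i=13: T-R =  2 → C
  i=14: T-J = 10 → K
  i=15: Y-M = 12 → M
  i=16: M-C = 10 → K
  i=17: U-F = 15 → P
  i=18: Q-X = 19 → T
  i=19: H-Y =  9 → J
  i=20: H-F =  2 → C
  i=21: N-D = 10 → K
  i=22: U-I = 12 → M
  i=23: E-U = 10 → K
  i=24: W-H = 15 → P
  i=25: D-K = 19 → T
  i=26: Z-Q =  9 → J
  i=27: W-U =  2 → C
  i=28: Y-O = 10 → K
  i=29: Y-M = 12 → M
  i=30: U-K = 10 → K
  i=31: X-I = 15 → P
  i=32: P-W = 19 → T
  i=33: S-J =  9 → J
  i=34: K-I =  2 → C
  i=35: H-X = 10 → K
  i=36: N-B = 12 → M
  i=37: E-U = 10 → K
  i=38: G-R = 15 → P
  shifts repeat with period 7: KMKPTJC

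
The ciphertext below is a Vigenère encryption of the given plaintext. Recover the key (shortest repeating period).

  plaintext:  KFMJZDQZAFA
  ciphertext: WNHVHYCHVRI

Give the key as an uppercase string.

  i= 0: W-K = 12 → M
  i= 1: N-F =  8 → I
  i= 2: H-M = 21 → V
  i= 3: V-J = 12 → M
  i= 4: H-Z =  8 → I
  i= 5: Y-D = 21 → V
  i= 6: C-Q = 12 → M
  i= 7: H-Z =  8 → I
  i= 8: V-A = 21 → V
  i= 9: R-F = 12 → M
  i=10: I-A =  8 → I
  shifts repeat with period 3: MIV

MIV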